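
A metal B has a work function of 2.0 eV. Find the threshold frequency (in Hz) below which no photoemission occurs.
4.8360e+14 Hz

The threshold frequency is when the photon energy equals the work function:
hf₀ = φ

Solving for f₀:
f₀ = φ/h = (2.0 eV × 1.602×10⁻¹⁹ J/eV) / (6.626×10⁻³⁴ J·s)
f₀ = 4.8360e+14 Hz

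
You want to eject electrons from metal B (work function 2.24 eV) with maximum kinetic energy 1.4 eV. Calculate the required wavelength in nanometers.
340.62 nm

From Einstein's equation: KE_max = hc/λ - φ

Rearranging for λ:
hc/λ = KE_max + φ
λ = hc/(KE_max + φ)

Required photon energy:
E_photon = KE_max + φ = 1.4 + 2.24 = 3.64 eV

Required wavelength:
λ = hc/E_photon = (6.626×10⁻³⁴)(3×10⁸) / (3.64 × 1.602×10⁻¹⁹)
λ = 340.62 nm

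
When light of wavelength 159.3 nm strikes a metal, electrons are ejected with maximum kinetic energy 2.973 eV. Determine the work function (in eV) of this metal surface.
4.81 eV

From Einstein's photoelectric equation: KE_max = hf - φ = hc/λ - φ

Rearranging for φ:
φ = hc/λ - KE_max

Calculate photon energy:
E_photon = hc/λ = 7.7831 eV

Therefore:
φ = 7.7831 - 2.973 = 4.81 eV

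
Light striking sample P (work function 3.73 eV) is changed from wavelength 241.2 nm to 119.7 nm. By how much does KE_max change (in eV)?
5.2176 eV

Using Einstein's equation: KE_max = hc/λ - φ

For λ₁ = 241.2 nm:
KE₁ = hc/λ₁ - φ = 5.1403 - 3.73 = 1.4103 eV

For λ₂ = 119.7 nm:
KE₂ = hc/λ₂ - φ = 10.3579 - 3.73 = 6.6279 eV

Change in KE:
ΔKE = KE₂ - KE₁ = 6.6279 - 1.4103 = 5.2176 eV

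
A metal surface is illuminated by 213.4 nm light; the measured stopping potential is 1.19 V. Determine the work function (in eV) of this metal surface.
4.62 eV

The stopping potential gives the maximum kinetic energy: KE_max = eV_s = 1.19 eV

From Einstein's photoelectric equation: KE_max = hc/λ - φ
Rearranging: φ = hc/λ - KE_max

Calculate photon energy:
E_photon = hc/λ = (6.626×10⁻³⁴ J·s)(3×10⁸ m/s) / (213.4×10⁻⁹ m) = 5.8099 eV

Therefore:
φ = 5.8099 - 1.19 = 4.62 eV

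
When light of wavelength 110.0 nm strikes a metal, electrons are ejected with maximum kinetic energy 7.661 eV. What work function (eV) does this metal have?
3.61 eV

From Einstein's photoelectric equation: KE_max = hf - φ = hc/λ - φ

Rearranging for φ:
φ = hc/λ - KE_max

Calculate photon energy:
E_photon = hc/λ = 11.2713 eV

Therefore:
φ = 11.2713 - 7.661 = 3.61 eV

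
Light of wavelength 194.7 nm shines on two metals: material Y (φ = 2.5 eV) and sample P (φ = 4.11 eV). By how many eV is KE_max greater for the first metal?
1.6100 eV

Using KE_max = hc/λ - φ for each metal:

Photon energy: E = hc/λ = 6.3680 eV

For material Y (φ₁ = 2.5 eV):
KE₁ = E - φ₁ = 6.3680 - 2.5 = 3.8680 eV

For sample P (φ₂ = 4.11 eV):
KE₂ = E - φ₂ = 6.3680 - 4.11 = 2.2580 eV

Difference:
ΔKE = KE₁ - KE₂ = 3.8680 - 2.2580 = 1.6100 eV

Note: The difference equals the difference in work functions: 4.11 - 2.5 = 1.61 eV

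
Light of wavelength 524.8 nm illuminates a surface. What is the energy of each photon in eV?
2.3625 eV

Using E = hf = hc/λ:

E = hc/λ = (6.626×10⁻³⁴ J·s)(3×10⁸ m/s) / (524.8×10⁻⁹ m)
E = 2.3625 eV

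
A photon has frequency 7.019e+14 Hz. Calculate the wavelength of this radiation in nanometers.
427.12 nm

Using the wave equation: c = fλ

Solving for wavelength:
λ = c/f = (3×10⁸ m/s) / (7.019e+14 Hz)
λ = 427.12 nm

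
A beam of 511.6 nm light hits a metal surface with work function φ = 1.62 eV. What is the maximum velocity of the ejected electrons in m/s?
5.3163e+05 m/s

First, find the maximum kinetic energy:
E_photon = hc/λ = 2.4235 eV
KE_max = E_photon - φ = 2.4235 - 1.62 = 0.8035 eV

Convert to Joules: KE_max = 0.8035 × 1.602×10⁻¹⁹ J = 1.2873e-19 J

Then use KE = ½mv² to find velocity:
v = √(2·KE/m) = √(2 × 1.2873e-19 J / 9.109e-31 kg)
v = 5.3163e+05 m/s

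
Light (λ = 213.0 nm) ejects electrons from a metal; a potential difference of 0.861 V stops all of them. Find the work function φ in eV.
4.96 eV

The stopping potential gives the maximum kinetic energy: KE_max = eV_s = 0.861 eV

From Einstein's photoelectric equation: KE_max = hc/λ - φ
Rearranging: φ = hc/λ - KE_max

Calculate photon energy:
E_photon = hc/λ = (6.626×10⁻³⁴ J·s)(3×10⁸ m/s) / (213.0×10⁻⁹ m) = 5.8209 eV

Therefore:
φ = 5.8209 - 0.861 = 4.96 eV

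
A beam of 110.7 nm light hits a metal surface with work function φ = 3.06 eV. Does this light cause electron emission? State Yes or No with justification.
Yes

For photoemission, the photon energy must exceed the work function.

Photon energy: E = hc/λ = 11.2000 eV
Work function: φ = 3.06 eV

Since E_photon (11.2000 eV) > φ (3.06 eV), photoemission WILL occur.
The threshold wavelength is λ₀ = hc/φ = 405.2 nm.
Since 110.7 nm < 405.2 nm, the light has sufficient energy.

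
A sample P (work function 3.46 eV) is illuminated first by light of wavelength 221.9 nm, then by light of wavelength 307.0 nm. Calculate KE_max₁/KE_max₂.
3.6770

Using Einstein's equation: KE_max = hc/λ - φ

For λ₁ = 221.9 nm:
E₁ = hc/λ₁ = 5.5874 eV
KE₁ = E₁ - φ = 5.5874 - 3.46 = 2.1274 eV

For λ₂ = 307.0 nm:
E₂ = hc/λ₂ = 4.0386 eV
KE₂ = E₂ - φ = 4.0386 - 3.46 = 0.5786 eV

Ratio: KE₁/KE₂ = 2.1274/0.5786 = 3.6770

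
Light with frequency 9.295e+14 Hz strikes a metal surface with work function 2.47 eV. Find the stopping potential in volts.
1.3741 V

The stopping potential V_s satisfies: eV_s = KE_max

First, find KE_max using Einstein's equation:
E_photon = hf = (6.626×10⁻³⁴ J·s)(9.295e+14 Hz) = 3.8441 eV
KE_max = E_photon - φ = 3.8441 - 2.47 = 1.3741 eV

Since eV_s = KE_max:
V_s = KE_max/e = 1.3741 V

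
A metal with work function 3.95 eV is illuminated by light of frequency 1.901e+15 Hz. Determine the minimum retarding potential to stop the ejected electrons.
3.9119 V

The stopping potential V_s satisfies: eV_s = KE_max

First, find KE_max using Einstein's equation:
E_photon = hf = (6.626×10⁻³⁴ J·s)(1.901e+15 Hz) = 7.8619 eV
KE_max = E_photon - φ = 7.8619 - 3.95 = 3.9119 eV

Since eV_s = KE_max:
V_s = KE_max/e = 3.9119 V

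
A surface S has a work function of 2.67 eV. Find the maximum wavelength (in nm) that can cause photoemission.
464.36 nm

The threshold wavelength is when the photon energy equals the work function:
hc/λ₀ = φ

Solving for λ₀:
λ₀ = hc/φ = (6.626×10⁻³⁴ J·s)(3×10⁸ m/s) / (2.67 eV × 1.602×10⁻¹⁹ J/eV)
λ₀ = 464.36 nm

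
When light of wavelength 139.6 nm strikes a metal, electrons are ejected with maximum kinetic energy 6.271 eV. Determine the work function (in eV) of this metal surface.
2.61 eV

From Einstein's photoelectric equation: KE_max = hf - φ = hc/λ - φ

Rearranging for φ:
φ = hc/λ - KE_max

Calculate photon energy:
E_photon = hc/λ = 8.8814 eV

Therefore:
φ = 8.8814 - 6.271 = 2.61 eV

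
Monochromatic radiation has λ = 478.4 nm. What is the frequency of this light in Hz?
6.2666e+14 Hz

Using the wave equation: c = fλ

Solving for frequency:
f = c/λ = (3×10⁸ m/s) / (478.4×10⁻⁹ m)
f = 6.2666e+14 Hz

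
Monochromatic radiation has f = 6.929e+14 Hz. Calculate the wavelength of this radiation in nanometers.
432.66 nm

Using the wave equation: c = fλ

Solving for wavelength:
λ = c/f = (3×10⁸ m/s) / (6.929e+14 Hz)
λ = 432.66 nm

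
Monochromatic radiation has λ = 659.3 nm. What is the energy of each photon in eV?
1.8805 eV

Using E = hf = hc/λ:

E = hc/λ = (6.626×10⁻³⁴ J·s)(3×10⁸ m/s) / (659.3×10⁻⁹ m)
E = 1.8805 eV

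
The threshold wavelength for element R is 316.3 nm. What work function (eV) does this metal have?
3.92 eV

At the threshold wavelength, photon energy equals work function:
φ = hc/λ₀

Calculating:
φ = (6.626×10⁻³⁴ J·s)(3×10⁸ m/s) / (316.3×10⁻⁹ m)
φ = 3.92 eV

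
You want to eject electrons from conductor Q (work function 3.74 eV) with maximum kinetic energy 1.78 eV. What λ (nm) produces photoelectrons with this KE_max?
224.61 nm

From Einstein's equation: KE_max = hc/λ - φ

Rearranging for λ:
hc/λ = KE_max + φ
λ = hc/(KE_max + φ)

Required photon energy:
E_photon = KE_max + φ = 1.78 + 3.74 = 5.52 eV

Required wavelength:
λ = hc/E_photon = (6.626×10⁻³⁴)(3×10⁸) / (5.52 × 1.602×10⁻¹⁹)
λ = 224.61 nm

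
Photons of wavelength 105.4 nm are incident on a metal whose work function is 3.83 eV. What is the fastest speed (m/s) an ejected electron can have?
1.6705e+06 m/s

First, find the maximum kinetic energy:
E_photon = hc/λ = 11.7632 eV
KE_max = E_photon - φ = 11.7632 - 3.83 = 7.9332 eV

Convert to Joules: KE_max = 7.9332 × 1.602×10⁻¹⁹ J = 1.2710e-18 J

Then use KE = ½mv² to find velocity:
v = √(2·KE/m) = √(2 × 1.2710e-18 J / 9.109e-31 kg)
v = 1.6705e+06 m/s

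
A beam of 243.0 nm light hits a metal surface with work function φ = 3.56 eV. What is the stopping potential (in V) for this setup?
1.5422 V

The stopping potential V_s satisfies: eV_s = KE_max

First, find KE_max using Einstein's equation:
E_photon = hc/λ = 5.1022 eV
KE_max = E_photon - φ = 5.1022 - 3.56 = 1.5422 eV

Since eV_s = KE_max:
V_s = KE_max/e = 1.5422 V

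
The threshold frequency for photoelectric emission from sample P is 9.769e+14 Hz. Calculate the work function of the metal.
4.04 eV

At the threshold frequency, photon energy equals work function:
φ = hf₀

Calculating:
φ = (6.626×10⁻³⁴ J·s)(9.769e+14 Hz)
φ = 4.04 eV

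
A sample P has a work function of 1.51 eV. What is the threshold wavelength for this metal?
821.09 nm

The threshold wavelength is when the photon energy equals the work function:
hc/λ₀ = φ

Solving for λ₀:
λ₀ = hc/φ = (6.626×10⁻³⁴ J·s)(3×10⁸ m/s) / (1.51 eV × 1.602×10⁻¹⁹ J/eV)
λ₀ = 821.09 nm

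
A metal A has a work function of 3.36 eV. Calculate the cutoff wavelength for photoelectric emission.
369.00 nm

The threshold wavelength is when the photon energy equals the work function:
hc/λ₀ = φ

Solving for λ₀:
λ₀ = hc/φ = (6.626×10⁻³⁴ J·s)(3×10⁸ m/s) / (3.36 eV × 1.602×10⁻¹⁹ J/eV)
λ₀ = 369.00 nm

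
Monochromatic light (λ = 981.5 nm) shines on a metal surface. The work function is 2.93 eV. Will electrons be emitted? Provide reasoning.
No

For photoemission, the photon energy must exceed the work function.

Photon energy: E = hc/λ = 1.2632 eV
Work function: φ = 2.93 eV

Since E_photon (1.2632 eV) < φ (2.93 eV), photoemission will NOT occur.
The threshold wavelength is λ₀ = hc/φ = 423.2 nm.
Since 981.5 nm > 423.2 nm, the photons lack sufficient energy.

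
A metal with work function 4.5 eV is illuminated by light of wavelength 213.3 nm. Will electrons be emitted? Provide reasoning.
Yes

For photoemission, the photon energy must exceed the work function.

Photon energy: E = hc/λ = 5.8127 eV
Work function: φ = 4.5 eV

Since E_photon (5.8127 eV) > φ (4.5 eV), photoemission WILL occur.
The threshold wavelength is λ₀ = hc/φ = 275.5 nm.
Since 213.3 nm < 275.5 nm, the light has sufficient energy.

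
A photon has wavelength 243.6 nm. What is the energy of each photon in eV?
5.0897 eV

Using E = hf = hc/λ:

E = hc/λ = (6.626×10⁻³⁴ J·s)(3×10⁸ m/s) / (243.6×10⁻⁹ m)
E = 5.0897 eV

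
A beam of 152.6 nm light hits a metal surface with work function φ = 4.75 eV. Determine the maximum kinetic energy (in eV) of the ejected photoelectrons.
3.3748 eV

Using Einstein's photoelectric equation: KE_max = hf - φ = hc/λ - φ

First, calculate the photon energy:
E_photon = hc/λ = (6.626×10⁻³⁴ J·s)(3×10⁸ m/s) / (152.6×10⁻⁹ m)
E_photon = 8.1248 eV

Then, the maximum kinetic energy:
KE_max = E_photon - φ = 8.1248 eV - 4.75 eV = 3.3748 eV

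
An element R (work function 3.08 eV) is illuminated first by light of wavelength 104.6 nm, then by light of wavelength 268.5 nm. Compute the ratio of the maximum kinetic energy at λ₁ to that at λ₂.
5.7055

Using Einstein's equation: KE_max = hc/λ - φ

For λ₁ = 104.6 nm:
E₁ = hc/λ₁ = 11.8532 eV
KE₁ = E₁ - φ = 11.8532 - 3.08 = 8.7732 eV

For λ₂ = 268.5 nm:
E₂ = hc/λ₂ = 4.6177 eV
KE₂ = E₂ - φ = 4.6177 - 3.08 = 1.5377 eV

Ratio: KE₁/KE₂ = 8.7732/1.5377 = 5.7055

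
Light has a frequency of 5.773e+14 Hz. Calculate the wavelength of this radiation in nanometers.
519.30 nm

Using the wave equation: c = fλ

Solving for wavelength:
λ = c/f = (3×10⁸ m/s) / (5.773e+14 Hz)
λ = 519.30 nm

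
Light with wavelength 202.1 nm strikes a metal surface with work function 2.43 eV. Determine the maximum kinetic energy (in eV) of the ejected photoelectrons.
3.7048 eV

Using Einstein's photoelectric equation: KE_max = hf - φ = hc/λ - φ

First, calculate the photon energy:
E_photon = hc/λ = (6.626×10⁻³⁴ J·s)(3×10⁸ m/s) / (202.1×10⁻⁹ m)
E_photon = 6.1348 eV

Then, the maximum kinetic energy:
KE_max = E_photon - φ = 6.1348 eV - 2.43 eV = 3.7048 eV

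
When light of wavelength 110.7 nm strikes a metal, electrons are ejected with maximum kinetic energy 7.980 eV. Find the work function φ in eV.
3.22 eV

From Einstein's photoelectric equation: KE_max = hf - φ = hc/λ - φ

Rearranging for φ:
φ = hc/λ - KE_max

Calculate photon energy:
E_photon = hc/λ = 11.2000 eV

Therefore:
φ = 11.2000 - 7.980 = 3.22 eV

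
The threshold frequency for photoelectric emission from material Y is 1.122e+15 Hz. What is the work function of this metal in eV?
4.64 eV

At the threshold frequency, photon energy equals work function:
φ = hf₀

Calculating:
φ = (6.626×10⁻³⁴ J·s)(1.122e+15 Hz)
φ = 4.64 eV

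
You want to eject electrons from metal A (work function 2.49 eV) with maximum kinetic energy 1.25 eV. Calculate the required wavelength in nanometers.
331.51 nm

From Einstein's equation: KE_max = hc/λ - φ

Rearranging for λ:
hc/λ = KE_max + φ
λ = hc/(KE_max + φ)

Required photon energy:
E_photon = KE_max + φ = 1.25 + 2.49 = 3.74 eV

Required wavelength:
λ = hc/E_photon = (6.626×10⁻³⁴)(3×10⁸) / (3.74 × 1.602×10⁻¹⁹)
λ = 331.51 nm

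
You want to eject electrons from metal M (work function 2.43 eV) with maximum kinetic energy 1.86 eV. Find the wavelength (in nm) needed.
289.01 nm

From Einstein's equation: KE_max = hc/λ - φ

Rearranging for λ:
hc/λ = KE_max + φ
λ = hc/(KE_max + φ)

Required photon energy:
E_photon = KE_max + φ = 1.86 + 2.43 = 4.29 eV

Required wavelength:
λ = hc/E_photon = (6.626×10⁻³⁴)(3×10⁸) / (4.29 × 1.602×10⁻¹⁹)
λ = 289.01 nm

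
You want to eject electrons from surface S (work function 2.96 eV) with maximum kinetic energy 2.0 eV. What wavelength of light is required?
249.97 nm

From Einstein's equation: KE_max = hc/λ - φ

Rearranging for λ:
hc/λ = KE_max + φ
λ = hc/(KE_max + φ)

Required photon energy:
E_photon = KE_max + φ = 2.0 + 2.96 = 4.96 eV

Required wavelength:
λ = hc/E_photon = (6.626×10⁻³⁴)(3×10⁸) / (4.96 × 1.602×10⁻¹⁹)
λ = 249.97 nm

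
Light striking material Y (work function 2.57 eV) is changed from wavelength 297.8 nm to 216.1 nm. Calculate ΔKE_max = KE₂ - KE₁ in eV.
1.5740 eV

Using Einstein's equation: KE_max = hc/λ - φ

For λ₁ = 297.8 nm:
KE₁ = hc/λ₁ - φ = 4.1633 - 2.57 = 1.5933 eV

For λ₂ = 216.1 nm:
KE₂ = hc/λ₂ - φ = 5.7374 - 2.57 = 3.1674 eV

Change in KE:
ΔKE = KE₂ - KE₁ = 3.1674 - 1.5933 = 1.5740 eV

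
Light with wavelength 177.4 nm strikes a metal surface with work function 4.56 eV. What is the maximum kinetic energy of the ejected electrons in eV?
2.4290 eV

Using Einstein's photoelectric equation: KE_max = hf - φ = hc/λ - φ

First, calculate the photon energy:
E_photon = hc/λ = (6.626×10⁻³⁴ J·s)(3×10⁸ m/s) / (177.4×10⁻⁹ m)
E_photon = 6.9890 eV

Then, the maximum kinetic energy:
KE_max = E_photon - φ = 6.9890 eV - 4.56 eV = 2.4290 eV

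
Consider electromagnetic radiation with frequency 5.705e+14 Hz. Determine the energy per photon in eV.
2.3594 eV

Using E = hf:

E = hf = (6.626×10⁻³⁴ J·s)(5.705e+14 Hz)
E = 2.3594 eV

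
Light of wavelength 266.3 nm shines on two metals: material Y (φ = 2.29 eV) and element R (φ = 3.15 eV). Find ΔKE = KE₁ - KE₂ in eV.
0.8600 eV

Using KE_max = hc/λ - φ for each metal:

Photon energy: E = hc/λ = 4.6558 eV

For material Y (φ₁ = 2.29 eV):
KE₁ = E - φ₁ = 4.6558 - 2.29 = 2.3658 eV

For element R (φ₂ = 3.15 eV):
KE₂ = E - φ₂ = 4.6558 - 3.15 = 1.5058 eV

Difference:
ΔKE = KE₁ - KE₂ = 2.3658 - 1.5058 = 0.8600 eV

Note: The difference equals the difference in work functions: 3.15 - 2.29 = 0.86 eV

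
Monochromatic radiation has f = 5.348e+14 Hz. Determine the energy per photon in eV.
2.2118 eV

Using E = hf:

E = hf = (6.626×10⁻³⁴ J·s)(5.348e+14 Hz)
E = 2.2118 eV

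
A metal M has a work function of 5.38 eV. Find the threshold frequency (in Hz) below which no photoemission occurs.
1.3009e+15 Hz

The threshold frequency is when the photon energy equals the work function:
hf₀ = φ

Solving for f₀:
f₀ = φ/h = (5.38 eV × 1.602×10⁻¹⁹ J/eV) / (6.626×10⁻³⁴ J·s)
f₀ = 1.3009e+15 Hz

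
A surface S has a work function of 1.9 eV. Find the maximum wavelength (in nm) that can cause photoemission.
652.55 nm

The threshold wavelength is when the photon energy equals the work function:
hc/λ₀ = φ

Solving for λ₀:
λ₀ = hc/φ = (6.626×10⁻³⁴ J·s)(3×10⁸ m/s) / (1.9 eV × 1.602×10⁻¹⁹ J/eV)
λ₀ = 652.55 nm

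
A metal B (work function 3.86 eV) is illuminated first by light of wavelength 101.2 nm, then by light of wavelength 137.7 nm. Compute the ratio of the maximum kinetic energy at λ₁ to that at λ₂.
1.6313

Using Einstein's equation: KE_max = hc/λ - φ

For λ₁ = 101.2 nm:
E₁ = hc/λ₁ = 12.2514 eV
KE₁ = E₁ - φ = 12.2514 - 3.86 = 8.3914 eV

For λ₂ = 137.7 nm:
E₂ = hc/λ₂ = 9.0039 eV
KE₂ = E₂ - φ = 9.0039 - 3.86 = 5.1439 eV

Ratio: KE₁/KE₂ = 8.3914/5.1439 = 1.6313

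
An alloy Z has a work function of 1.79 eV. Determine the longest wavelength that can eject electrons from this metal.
692.65 nm

The threshold wavelength is when the photon energy equals the work function:
hc/λ₀ = φ

Solving for λ₀:
λ₀ = hc/φ = (6.626×10⁻³⁴ J·s)(3×10⁸ m/s) / (1.79 eV × 1.602×10⁻¹⁹ J/eV)
λ₀ = 692.65 nm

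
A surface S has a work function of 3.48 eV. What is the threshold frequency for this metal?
8.4146e+14 Hz

The threshold frequency is when the photon energy equals the work function:
hf₀ = φ

Solving for f₀:
f₀ = φ/h = (3.48 eV × 1.602×10⁻¹⁹ J/eV) / (6.626×10⁻³⁴ J·s)
f₀ = 8.4146e+14 Hz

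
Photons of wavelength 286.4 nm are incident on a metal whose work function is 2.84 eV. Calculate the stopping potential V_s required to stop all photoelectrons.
1.4891 V

The stopping potential V_s satisfies: eV_s = KE_max

First, find KE_max using Einstein's equation:
E_photon = hc/λ = 4.3291 eV
KE_max = E_photon - φ = 4.3291 - 2.84 = 1.4891 eV

Since eV_s = KE_max:
V_s = KE_max/e = 1.4891 V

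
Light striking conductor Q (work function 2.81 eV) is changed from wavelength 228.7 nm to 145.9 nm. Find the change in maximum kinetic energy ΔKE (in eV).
3.0766 eV

Using Einstein's equation: KE_max = hc/λ - φ

For λ₁ = 228.7 nm:
KE₁ = hc/λ₁ - φ = 5.4213 - 2.81 = 2.6113 eV

For λ₂ = 145.9 nm:
KE₂ = hc/λ₂ - φ = 8.4979 - 2.81 = 5.6879 eV

Change in KE:
ΔKE = KE₂ - KE₁ = 5.6879 - 2.6113 = 3.0766 eV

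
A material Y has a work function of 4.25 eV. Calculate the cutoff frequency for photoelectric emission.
1.0276e+15 Hz

The threshold frequency is when the photon energy equals the work function:
hf₀ = φ

Solving for f₀:
f₀ = φ/h = (4.25 eV × 1.602×10⁻¹⁹ J/eV) / (6.626×10⁻³⁴ J·s)
f₀ = 1.0276e+15 Hz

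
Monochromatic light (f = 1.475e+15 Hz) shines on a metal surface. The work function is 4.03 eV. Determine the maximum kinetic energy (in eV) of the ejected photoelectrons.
2.0701 eV

Using Einstein's photoelectric equation: KE_max = hf - φ

First, calculate the photon energy:
E_photon = hf = (6.626×10⁻³⁴ J·s)(1.475e+15 Hz)
E_photon = 6.1001 eV

Then, the maximum kinetic energy:
KE_max = E_photon - φ = 6.1001 eV - 4.03 eV = 2.0701 eV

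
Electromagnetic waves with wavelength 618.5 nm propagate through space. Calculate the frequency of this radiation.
4.8471e+14 Hz

Using the wave equation: c = fλ

Solving for frequency:
f = c/λ = (3×10⁸ m/s) / (618.5×10⁻⁹ m)
f = 4.8471e+14 Hz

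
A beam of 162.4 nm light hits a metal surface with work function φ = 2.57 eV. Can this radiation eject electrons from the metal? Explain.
Yes

For photoemission, the photon energy must exceed the work function.

Photon energy: E = hc/λ = 7.6345 eV
Work function: φ = 2.57 eV

Since E_photon (7.6345 eV) > φ (2.57 eV), photoemission WILL occur.
The threshold wavelength is λ₀ = hc/φ = 482.4 nm.
Since 162.4 nm < 482.4 nm, the light has sufficient energy.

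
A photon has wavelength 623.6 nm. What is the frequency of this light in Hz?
4.8074e+14 Hz

Using the wave equation: c = fλ

Solving for frequency:
f = c/λ = (3×10⁸ m/s) / (623.6×10⁻⁹ m)
f = 4.8074e+14 Hz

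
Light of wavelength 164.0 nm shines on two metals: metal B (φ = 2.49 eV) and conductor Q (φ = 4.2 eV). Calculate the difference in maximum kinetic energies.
1.7100 eV

Using KE_max = hc/λ - φ for each metal:

Photon energy: E = hc/λ = 7.5600 eV

For metal B (φ₁ = 2.49 eV):
KE₁ = E - φ₁ = 7.5600 - 2.49 = 5.0700 eV

For conductor Q (φ₂ = 4.2 eV):
KE₂ = E - φ₂ = 7.5600 - 4.2 = 3.3600 eV

Difference:
ΔKE = KE₁ - KE₂ = 5.0700 - 3.3600 = 1.7100 eV

Note: The difference equals the difference in work functions: 4.2 - 2.49 = 1.71 eV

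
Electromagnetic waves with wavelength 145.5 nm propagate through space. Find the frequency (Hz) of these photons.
2.0604e+15 Hz

Using the wave equation: c = fλ

Solving for frequency:
f = c/λ = (3×10⁸ m/s) / (145.5×10⁻⁹ m)
f = 2.0604e+15 Hz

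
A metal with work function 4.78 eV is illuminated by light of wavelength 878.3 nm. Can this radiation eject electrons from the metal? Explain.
No

For photoemission, the photon energy must exceed the work function.

Photon energy: E = hc/λ = 1.4116 eV
Work function: φ = 4.78 eV

Since E_photon (1.4116 eV) < φ (4.78 eV), photoemission will NOT occur.
The threshold wavelength is λ₀ = hc/φ = 259.4 nm.
Since 878.3 nm > 259.4 nm, the photons lack sufficient energy.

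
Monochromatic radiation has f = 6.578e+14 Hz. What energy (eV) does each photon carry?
2.7204 eV

Using E = hf:

E = hf = (6.626×10⁻³⁴ J·s)(6.578e+14 Hz)
E = 2.7204 eV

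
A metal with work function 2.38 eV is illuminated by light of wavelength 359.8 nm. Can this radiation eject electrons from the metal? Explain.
Yes

For photoemission, the photon energy must exceed the work function.

Photon energy: E = hc/λ = 3.4459 eV
Work function: φ = 2.38 eV

Since E_photon (3.4459 eV) > φ (2.38 eV), photoemission WILL occur.
The threshold wavelength is λ₀ = hc/φ = 520.9 nm.
Since 359.8 nm < 520.9 nm, the light has sufficient energy.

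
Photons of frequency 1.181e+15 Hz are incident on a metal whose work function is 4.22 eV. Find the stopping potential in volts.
0.6642 V

The stopping potential V_s satisfies: eV_s = KE_max

First, find KE_max using Einstein's equation:
E_photon = hf = (6.626×10⁻³⁴ J·s)(1.181e+15 Hz) = 4.8842 eV
KE_max = E_photon - φ = 4.8842 - 4.22 = 0.6642 eV

Since eV_s = KE_max:
V_s = KE_max/e = 0.6642 V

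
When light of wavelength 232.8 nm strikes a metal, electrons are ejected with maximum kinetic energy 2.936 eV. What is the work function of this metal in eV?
2.39 eV

From Einstein's photoelectric equation: KE_max = hf - φ = hc/λ - φ

Rearranging for φ:
φ = hc/λ - KE_max

Calculate photon energy:
E_photon = hc/λ = 5.3258 eV

Therefore:
φ = 5.3258 - 2.936 = 2.39 eV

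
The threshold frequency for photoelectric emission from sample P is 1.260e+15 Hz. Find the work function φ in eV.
5.21 eV

At the threshold frequency, photon energy equals work function:
φ = hf₀

Calculating:
φ = (6.626×10⁻³⁴ J·s)(1.260e+15 Hz)
φ = 5.21 eV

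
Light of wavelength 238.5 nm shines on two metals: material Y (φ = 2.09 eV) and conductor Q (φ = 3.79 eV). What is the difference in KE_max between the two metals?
1.7000 eV

Using KE_max = hc/λ - φ for each metal:

Photon energy: E = hc/λ = 5.1985 eV

For material Y (φ₁ = 2.09 eV):
KE₁ = E - φ₁ = 5.1985 - 2.09 = 3.1085 eV

For conductor Q (φ₂ = 3.79 eV):
KE₂ = E - φ₂ = 5.1985 - 3.79 = 1.4085 eV

Difference:
ΔKE = KE₁ - KE₂ = 3.1085 - 1.4085 = 1.7000 eV

Note: The difference equals the difference in work functions: 3.79 - 2.09 = 1.70 eV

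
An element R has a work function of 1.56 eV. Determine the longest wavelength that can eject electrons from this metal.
794.77 nm

The threshold wavelength is when the photon energy equals the work function:
hc/λ₀ = φ

Solving for λ₀:
λ₀ = hc/φ = (6.626×10⁻³⁴ J·s)(3×10⁸ m/s) / (1.56 eV × 1.602×10⁻¹⁹ J/eV)
λ₀ = 794.77 nm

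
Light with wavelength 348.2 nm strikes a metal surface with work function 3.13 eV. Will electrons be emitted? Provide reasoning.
Yes

For photoemission, the photon energy must exceed the work function.

Photon energy: E = hc/λ = 3.5607 eV
Work function: φ = 3.13 eV

Since E_photon (3.5607 eV) > φ (3.13 eV), photoemission WILL occur.
The threshold wavelength is λ₀ = hc/φ = 396.1 nm.
Since 348.2 nm < 396.1 nm, the light has sufficient energy.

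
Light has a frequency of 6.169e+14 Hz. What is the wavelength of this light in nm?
485.97 nm

Using the wave equation: c = fλ

Solving for wavelength:
λ = c/f = (3×10⁸ m/s) / (6.169e+14 Hz)
λ = 485.97 nm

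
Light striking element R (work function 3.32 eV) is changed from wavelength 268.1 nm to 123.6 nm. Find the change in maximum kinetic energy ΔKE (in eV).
5.4065 eV

Using Einstein's equation: KE_max = hc/λ - φ

For λ₁ = 268.1 nm:
KE₁ = hc/λ₁ - φ = 4.6246 - 3.32 = 1.3046 eV

For λ₂ = 123.6 nm:
KE₂ = hc/λ₂ - φ = 10.0311 - 3.32 = 6.7111 eV

Change in KE:
ΔKE = KE₂ - KE₁ = 6.7111 - 1.3046 = 5.4065 eV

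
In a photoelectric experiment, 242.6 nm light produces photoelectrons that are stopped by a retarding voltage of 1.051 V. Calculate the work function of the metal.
4.06 eV

The stopping potential gives the maximum kinetic energy: KE_max = eV_s = 1.051 eV

From Einstein's photoelectric equation: KE_max = hc/λ - φ
Rearranging: φ = hc/λ - KE_max

Calculate photon energy:
E_photon = hc/λ = (6.626×10⁻³⁴ J·s)(3×10⁸ m/s) / (242.6×10⁻⁹ m) = 5.1106 eV

Therefore:
φ = 5.1106 - 1.051 = 4.06 eV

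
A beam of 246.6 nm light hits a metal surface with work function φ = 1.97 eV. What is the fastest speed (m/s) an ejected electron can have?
1.0371e+06 m/s

First, find the maximum kinetic energy:
E_photon = hc/λ = 5.0277 eV
KE_max = E_photon - φ = 5.0277 - 1.97 = 3.0577 eV

Convert to Joules: KE_max = 3.0577 × 1.602×10⁻¹⁹ J = 4.8990e-19 J

Then use KE = ½mv² to find velocity:
v = √(2·KE/m) = √(2 × 4.8990e-19 J / 9.109e-31 kg)
v = 1.0371e+06 m/s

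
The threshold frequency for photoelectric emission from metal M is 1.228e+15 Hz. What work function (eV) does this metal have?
5.08 eV

At the threshold frequency, photon energy equals work function:
φ = hf₀

Calculating:
φ = (6.626×10⁻³⁴ J·s)(1.228e+15 Hz)
φ = 5.08 eV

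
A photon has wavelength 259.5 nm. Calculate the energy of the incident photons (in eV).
4.7778 eV

Using E = hf = hc/λ:

E = hc/λ = (6.626×10⁻³⁴ J·s)(3×10⁸ m/s) / (259.5×10⁻⁹ m)
E = 4.7778 eV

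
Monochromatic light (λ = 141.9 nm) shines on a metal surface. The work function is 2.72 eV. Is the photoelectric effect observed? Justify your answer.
Yes

For photoemission, the photon energy must exceed the work function.

Photon energy: E = hc/λ = 8.7374 eV
Work function: φ = 2.72 eV

Since E_photon (8.7374 eV) > φ (2.72 eV), photoemission WILL occur.
The threshold wavelength is λ₀ = hc/φ = 455.8 nm.
Since 141.9 nm < 455.8 nm, the light has sufficient energy.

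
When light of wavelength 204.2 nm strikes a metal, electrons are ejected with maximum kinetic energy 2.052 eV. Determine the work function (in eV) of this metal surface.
4.02 eV

From Einstein's photoelectric equation: KE_max = hf - φ = hc/λ - φ

Rearranging for φ:
φ = hc/λ - KE_max

Calculate photon energy:
E_photon = hc/λ = 6.0717 eV

Therefore:
φ = 6.0717 - 2.052 = 4.02 eV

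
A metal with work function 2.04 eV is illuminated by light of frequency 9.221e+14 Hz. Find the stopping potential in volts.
1.7735 V

The stopping potential V_s satisfies: eV_s = KE_max

First, find KE_max using Einstein's equation:
E_photon = hf = (6.626×10⁻³⁴ J·s)(9.221e+14 Hz) = 3.8135 eV
KE_max = E_photon - φ = 3.8135 - 2.04 = 1.7735 eV

Since eV_s = KE_max:
V_s = KE_max/e = 1.7735 V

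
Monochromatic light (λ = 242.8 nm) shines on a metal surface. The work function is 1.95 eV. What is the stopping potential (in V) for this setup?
3.1564 V

The stopping potential V_s satisfies: eV_s = KE_max

First, find KE_max using Einstein's equation:
E_photon = hc/λ = 5.1064 eV
KE_max = E_photon - φ = 5.1064 - 1.95 = 3.1564 eV

Since eV_s = KE_max:
V_s = KE_max/e = 3.1564 V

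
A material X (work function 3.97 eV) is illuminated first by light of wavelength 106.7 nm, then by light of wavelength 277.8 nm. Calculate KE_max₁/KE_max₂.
15.5147

Using Einstein's equation: KE_max = hc/λ - φ

For λ₁ = 106.7 nm:
E₁ = hc/λ₁ = 11.6199 eV
KE₁ = E₁ - φ = 11.6199 - 3.97 = 7.6499 eV

For λ₂ = 277.8 nm:
E₂ = hc/λ₂ = 4.4631 eV
KE₂ = E₂ - φ = 4.4631 - 3.97 = 0.4931 eV

Ratio: KE₁/KE₂ = 7.6499/0.4931 = 15.5147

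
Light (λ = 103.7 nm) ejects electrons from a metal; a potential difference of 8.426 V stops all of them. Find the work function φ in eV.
3.53 eV

The stopping potential gives the maximum kinetic energy: KE_max = eV_s = 8.426 eV

From Einstein's photoelectric equation: KE_max = hc/λ - φ
Rearranging: φ = hc/λ - KE_max

Calculate photon energy:
E_photon = hc/λ = (6.626×10⁻³⁴ J·s)(3×10⁸ m/s) / (103.7×10⁻⁹ m) = 11.9560 eV

Therefore:
φ = 11.9560 - 8.426 = 3.53 eV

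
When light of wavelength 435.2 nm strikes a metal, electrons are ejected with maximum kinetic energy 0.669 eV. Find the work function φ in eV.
2.18 eV

From Einstein's photoelectric equation: KE_max = hf - φ = hc/λ - φ

Rearranging for φ:
φ = hc/λ - KE_max

Calculate photon energy:
E_photon = hc/λ = 2.8489 eV

Therefore:
φ = 2.8489 - 0.669 = 2.18 eV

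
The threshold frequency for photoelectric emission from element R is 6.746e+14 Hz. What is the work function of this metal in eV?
2.79 eV

At the threshold frequency, photon energy equals work function:
φ = hf₀

Calculating:
φ = (6.626×10⁻³⁴ J·s)(6.746e+14 Hz)
φ = 2.79 eV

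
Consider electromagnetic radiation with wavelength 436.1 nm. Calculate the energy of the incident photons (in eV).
2.8430 eV

Using E = hf = hc/λ:

E = hc/λ = (6.626×10⁻³⁴ J·s)(3×10⁸ m/s) / (436.1×10⁻⁹ m)
E = 2.8430 eV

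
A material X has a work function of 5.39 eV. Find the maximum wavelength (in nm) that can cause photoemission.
230.03 nm

The threshold wavelength is when the photon energy equals the work function:
hc/λ₀ = φ

Solving for λ₀:
λ₀ = hc/φ = (6.626×10⁻³⁴ J·s)(3×10⁸ m/s) / (5.39 eV × 1.602×10⁻¹⁹ J/eV)
λ₀ = 230.03 nm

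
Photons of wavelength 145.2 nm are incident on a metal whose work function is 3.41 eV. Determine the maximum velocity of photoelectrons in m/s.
1.3432e+06 m/s

First, find the maximum kinetic energy:
E_photon = hc/λ = 8.5389 eV
KE_max = E_photon - φ = 8.5389 - 3.41 = 5.1289 eV

Convert to Joules: KE_max = 5.1289 × 1.602×10⁻¹⁹ J = 8.2173e-19 J

Then use KE = ½mv² to find velocity:
v = √(2·KE/m) = √(2 × 8.2173e-19 J / 9.109e-31 kg)
v = 1.3432e+06 m/s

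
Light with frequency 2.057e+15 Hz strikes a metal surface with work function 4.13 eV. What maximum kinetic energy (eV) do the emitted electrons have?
4.3771 eV

Using Einstein's photoelectric equation: KE_max = hf - φ

First, calculate the photon energy:
E_photon = hf = (6.626×10⁻³⁴ J·s)(2.057e+15 Hz)
E_photon = 8.5071 eV

Then, the maximum kinetic energy:
KE_max = E_photon - φ = 8.5071 eV - 4.13 eV = 4.3771 eV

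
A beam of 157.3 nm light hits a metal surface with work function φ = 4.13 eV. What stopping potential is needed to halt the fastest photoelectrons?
3.7520 V

The stopping potential V_s satisfies: eV_s = KE_max

First, find KE_max using Einstein's equation:
E_photon = hc/λ = 7.8820 eV
KE_max = E_photon - φ = 7.8820 - 4.13 = 3.7520 eV

Since eV_s = KE_max:
V_s = KE_max/e = 3.7520 V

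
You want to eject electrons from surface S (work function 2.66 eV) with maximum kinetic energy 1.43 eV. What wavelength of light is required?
303.14 nm

From Einstein's equation: KE_max = hc/λ - φ

Rearranging for λ:
hc/λ = KE_max + φ
λ = hc/(KE_max + φ)

Required photon energy:
E_photon = KE_max + φ = 1.43 + 2.66 = 4.09 eV

Required wavelength:
λ = hc/E_photon = (6.626×10⁻³⁴)(3×10⁸) / (4.09 × 1.602×10⁻¹⁹)
λ = 303.14 nm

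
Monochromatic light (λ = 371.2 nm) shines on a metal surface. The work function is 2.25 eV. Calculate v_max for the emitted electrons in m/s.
6.1924e+05 m/s

First, find the maximum kinetic energy:
E_photon = hc/λ = 3.3401 eV
KE_max = E_photon - φ = 3.3401 - 2.25 = 1.0901 eV

Convert to Joules: KE_max = 1.0901 × 1.602×10⁻¹⁹ J = 1.7465e-19 J

Then use KE = ½mv² to find velocity:
v = √(2·KE/m) = √(2 × 1.7465e-19 J / 9.109e-31 kg)
v = 6.1924e+05 m/s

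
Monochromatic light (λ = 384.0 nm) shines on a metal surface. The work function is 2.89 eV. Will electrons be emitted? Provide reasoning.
Yes

For photoemission, the photon energy must exceed the work function.

Photon energy: E = hc/λ = 3.2288 eV
Work function: φ = 2.89 eV

Since E_photon (3.2288 eV) > φ (2.89 eV), photoemission WILL occur.
The threshold wavelength is λ₀ = hc/φ = 429.0 nm.
Since 384.0 nm < 429.0 nm, the light has sufficient energy.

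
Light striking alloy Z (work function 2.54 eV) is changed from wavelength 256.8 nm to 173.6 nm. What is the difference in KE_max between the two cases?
2.3139 eV

Using Einstein's equation: KE_max = hc/λ - φ

For λ₁ = 256.8 nm:
KE₁ = hc/λ₁ - φ = 4.8280 - 2.54 = 2.2880 eV

For λ₂ = 173.6 nm:
KE₂ = hc/λ₂ - φ = 7.1419 - 2.54 = 4.6019 eV

Change in KE:
ΔKE = KE₂ - KE₁ = 4.6019 - 2.2880 = 2.3139 eV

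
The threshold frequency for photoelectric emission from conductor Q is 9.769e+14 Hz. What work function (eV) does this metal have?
4.04 eV

At the threshold frequency, photon energy equals work function:
φ = hf₀

Calculating:
φ = (6.626×10⁻³⁴ J·s)(9.769e+14 Hz)
φ = 4.04 eV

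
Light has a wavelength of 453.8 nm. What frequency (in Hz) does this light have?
6.6063e+14 Hz

Using the wave equation: c = fλ

Solving for frequency:
f = c/λ = (3×10⁸ m/s) / (453.8×10⁻⁹ m)
f = 6.6063e+14 Hz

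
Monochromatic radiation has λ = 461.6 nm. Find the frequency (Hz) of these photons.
6.4946e+14 Hz

Using the wave equation: c = fλ

Solving for frequency:
f = c/λ = (3×10⁸ m/s) / (461.6×10⁻⁹ m)
f = 6.4946e+14 Hz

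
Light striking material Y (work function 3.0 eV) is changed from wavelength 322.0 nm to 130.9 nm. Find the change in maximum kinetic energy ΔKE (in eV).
5.6212 eV

Using Einstein's equation: KE_max = hc/λ - φ

For λ₁ = 322.0 nm:
KE₁ = hc/λ₁ - φ = 3.8504 - 3.0 = 0.8504 eV

For λ₂ = 130.9 nm:
KE₂ = hc/λ₂ - φ = 9.4717 - 3.0 = 6.4717 eV

Change in KE:
ΔKE = KE₂ - KE₁ = 6.4717 - 0.8504 = 5.6212 eV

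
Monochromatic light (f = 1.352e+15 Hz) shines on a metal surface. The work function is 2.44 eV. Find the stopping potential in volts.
3.1514 V

The stopping potential V_s satisfies: eV_s = KE_max

First, find KE_max using Einstein's equation:
E_photon = hf = (6.626×10⁻³⁴ J·s)(1.352e+15 Hz) = 5.5914 eV
KE_max = E_photon - φ = 5.5914 - 2.44 = 3.1514 eV

Since eV_s = KE_max:
V_s = KE_max/e = 3.1514 V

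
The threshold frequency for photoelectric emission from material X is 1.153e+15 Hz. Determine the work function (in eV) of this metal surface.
4.77 eV

At the threshold frequency, photon energy equals work function:
φ = hf₀

Calculating:
φ = (6.626×10⁻³⁴ J·s)(1.153e+15 Hz)
φ = 4.77 eV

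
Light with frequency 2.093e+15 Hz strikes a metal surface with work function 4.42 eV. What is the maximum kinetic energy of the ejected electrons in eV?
4.2360 eV

Using Einstein's photoelectric equation: KE_max = hf - φ

First, calculate the photon energy:
E_photon = hf = (6.626×10⁻³⁴ J·s)(2.093e+15 Hz)
E_photon = 8.6560 eV

Then, the maximum kinetic energy:
KE_max = E_photon - φ = 8.6560 eV - 4.42 eV = 4.2360 eV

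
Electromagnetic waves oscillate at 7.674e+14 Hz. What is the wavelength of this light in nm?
390.66 nm

Using the wave equation: c = fλ

Solving for wavelength:
λ = c/f = (3×10⁸ m/s) / (7.674e+14 Hz)
λ = 390.66 nm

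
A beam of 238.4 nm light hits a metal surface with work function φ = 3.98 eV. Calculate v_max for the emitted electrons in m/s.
6.5528e+05 m/s

First, find the maximum kinetic energy:
E_photon = hc/λ = 5.2007 eV
KE_max = E_photon - φ = 5.2007 - 3.98 = 1.2207 eV

Convert to Joules: KE_max = 1.2207 × 1.602×10⁻¹⁹ J = 1.9557e-19 J

Then use KE = ½mv² to find velocity:
v = √(2·KE/m) = √(2 × 1.9557e-19 J / 9.109e-31 kg)
v = 6.5528e+05 m/s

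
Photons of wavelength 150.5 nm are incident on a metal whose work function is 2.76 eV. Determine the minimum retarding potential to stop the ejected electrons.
5.4782 V

The stopping potential V_s satisfies: eV_s = KE_max

First, find KE_max using Einstein's equation:
E_photon = hc/λ = 8.2382 eV
KE_max = E_photon - φ = 8.2382 - 2.76 = 5.4782 eV

Since eV_s = KE_max:
V_s = KE_max/e = 5.4782 V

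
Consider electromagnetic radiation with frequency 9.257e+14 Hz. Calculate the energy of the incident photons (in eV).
3.8284 eV

Using E = hf:

E = hf = (6.626×10⁻³⁴ J·s)(9.257e+14 Hz)
E = 3.8284 eV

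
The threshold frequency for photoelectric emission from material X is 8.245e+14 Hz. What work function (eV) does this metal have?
3.41 eV

At the threshold frequency, photon energy equals work function:
φ = hf₀

Calculating:
φ = (6.626×10⁻³⁴ J·s)(8.245e+14 Hz)
φ = 3.41 eV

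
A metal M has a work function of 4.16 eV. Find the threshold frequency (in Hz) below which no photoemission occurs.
1.0059e+15 Hz

The threshold frequency is when the photon energy equals the work function:
hf₀ = φ

Solving for f₀:
f₀ = φ/h = (4.16 eV × 1.602×10⁻¹⁹ J/eV) / (6.626×10⁻³⁴ J·s)
f₀ = 1.0059e+15 Hz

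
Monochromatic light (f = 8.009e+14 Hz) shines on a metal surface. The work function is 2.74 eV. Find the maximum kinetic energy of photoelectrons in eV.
0.5723 eV

Using Einstein's photoelectric equation: KE_max = hf - φ

First, calculate the photon energy:
E_photon = hf = (6.626×10⁻³⁴ J·s)(8.009e+14 Hz)
E_photon = 3.3123 eV

Then, the maximum kinetic energy:
KE_max = E_photon - φ = 3.3123 eV - 2.74 eV = 0.5723 eV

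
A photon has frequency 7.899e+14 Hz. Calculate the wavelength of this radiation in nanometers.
379.53 nm

Using the wave equation: c = fλ

Solving for wavelength:
λ = c/f = (3×10⁸ m/s) / (7.899e+14 Hz)
λ = 379.53 nm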